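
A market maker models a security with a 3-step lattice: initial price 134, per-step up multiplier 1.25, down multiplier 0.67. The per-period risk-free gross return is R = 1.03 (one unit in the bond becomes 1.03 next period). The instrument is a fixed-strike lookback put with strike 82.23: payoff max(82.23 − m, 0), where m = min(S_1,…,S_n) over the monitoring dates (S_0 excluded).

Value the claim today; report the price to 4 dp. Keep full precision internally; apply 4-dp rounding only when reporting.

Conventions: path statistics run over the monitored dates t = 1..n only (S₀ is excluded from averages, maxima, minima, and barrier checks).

price = 5.0488

No-arbitrage gives p* = (R−d)/(u−d) = 0.6207: enumerate every path, weight its payoff by its p*-probability, and discount by R^3.
Enumerate all 2^3 = 8 price paths (U = up ×1.25, D = down ×0.67); each path with k up-moves has probability p*^k·(1−p*)^(3−k).
DDD: m=40.3022, payoff=41.9278, prob=0.054574
UDD: m=75.1907, payoff=7.0393, prob=0.089303
DUD: m=75.1907, payoff=7.0393, prob=0.089303
UUD: m=140.2812, payoff=0.0000, prob=0.146131
DDU: m=60.1526, payoff=22.0774, prob=0.089303
UDU: m=112.2250, payoff=0.0000, prob=0.146131
DUU: m=89.7800, payoff=0.0000, prob=0.146131
UUU: m=167.5000, payoff=0.0000, prob=0.239124
Price = Σ prob·payoff / R^3 = 5.516971 / 1.092727 = 5.0488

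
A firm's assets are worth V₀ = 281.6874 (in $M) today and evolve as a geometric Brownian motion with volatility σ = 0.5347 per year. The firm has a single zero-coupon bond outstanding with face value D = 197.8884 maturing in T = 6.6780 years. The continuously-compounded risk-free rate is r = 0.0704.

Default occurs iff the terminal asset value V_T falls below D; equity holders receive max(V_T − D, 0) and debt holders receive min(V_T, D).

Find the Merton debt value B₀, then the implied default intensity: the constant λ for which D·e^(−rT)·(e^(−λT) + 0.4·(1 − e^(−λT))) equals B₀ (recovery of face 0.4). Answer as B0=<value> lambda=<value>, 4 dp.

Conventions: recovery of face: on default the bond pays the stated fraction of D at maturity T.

Work the structural quantities from V₀ = 281.6874 against face 197.8884:
d₁ = [ln(V₀/D) + (r + σ²/2)T] / (σ√T)
   = [ln(281.6874/197.8884) + (0.0704 + 0.5·0.5347²)·6.6780] / (0.5347·√6.6780)
   = [0.353095 + 1.424765] / 1.381762 = 1.286661
d₂ = d₁ − σ√T = 1.286661 − 1.381762 = -0.095102
N(d₁) = 0.900894,  N(d₂) = 0.462117,  e^(−rT) = 0.624920
E₀ = V₀·N(d₁) − D·e^(−rT)·N(d₂)
   = 281.6874·0.900894 − 197.8884·0.624920·0.462117 = 196.622952
B₀ = V₀ − E₀ = 281.6874 − 196.622952 = 85.064448
e^(−λT) = (B₀·e^(rT)/D − 0.4)/(1 − 0.4) = (85.0644·1.600204/197.8884 − 0.4)/0.6 = 0.47977415
λ = −ln(0.47977415)/6.6780 = 0.109979

B0=85.0644 lambda=0.1100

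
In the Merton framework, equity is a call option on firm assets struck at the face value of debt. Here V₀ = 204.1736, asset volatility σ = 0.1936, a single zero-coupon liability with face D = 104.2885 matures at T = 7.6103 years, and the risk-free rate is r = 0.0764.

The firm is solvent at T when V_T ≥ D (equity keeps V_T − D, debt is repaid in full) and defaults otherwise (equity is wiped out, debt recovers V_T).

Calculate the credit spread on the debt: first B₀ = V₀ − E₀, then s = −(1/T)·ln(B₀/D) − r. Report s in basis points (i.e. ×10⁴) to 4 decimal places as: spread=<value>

spread=4.0777

Equity is a call on the firm's assets struck at D = 104.2885:
d₁ = [ln(V₀/D) + (r + σ²/2)T] / (σ√T)
   = [ln(204.1736/104.2885) + (0.0764 + 0.5·0.1936²)·7.6103] / (0.1936·√7.6103)
   = [0.671810 + 0.724048] / 0.534080 = 2.613574
d₂ = d₁ − σ√T = 2.613574 − 0.534080 = 2.079494
N(d₁) = 0.995520,  N(d₂) = 0.981214,  e^(−rT) = 0.559100
E₀ = V₀·N(d₁) − D·e^(−rT)·N(d₂)
   = 204.1736·0.995520 − 104.2885·0.559100·0.981214 = 146.046562
B₀ = V₀ − E₀ = 204.1736 − 146.046562 = 58.127038
spread = −(1/T)·ln(B₀/D) − r = −(1/7.6103)·ln(58.127038/104.2885) − 0.0764 = 0.00040777
in basis points: 0.00040777 × 10⁴ = 4.0777 bp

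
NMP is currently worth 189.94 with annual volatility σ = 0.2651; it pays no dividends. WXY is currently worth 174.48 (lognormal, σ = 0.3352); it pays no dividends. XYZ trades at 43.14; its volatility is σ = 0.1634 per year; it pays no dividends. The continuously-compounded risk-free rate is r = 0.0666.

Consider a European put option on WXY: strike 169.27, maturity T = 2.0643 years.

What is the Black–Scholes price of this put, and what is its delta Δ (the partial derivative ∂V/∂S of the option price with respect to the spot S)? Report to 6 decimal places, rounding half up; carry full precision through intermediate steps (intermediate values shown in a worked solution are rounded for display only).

price = 18.961649
Δ = -0.277858

σ√T = 0.3352·√2.0643 = 0.481604
d₁ = (ln(S/K) + (r+σ²/2)T) / (σ√T) = (ln(174.48/169.27) + (0.0666+0.3352²/2)·2.0643) / 0.481604 = (0.030315 + 0.253454) / 0.481604 = 0.589216
d₂ = d₁ − σ√T = 0.589216 − 0.481604 = 0.107611
e^{−rT} = 0.871550
N(−d₁) = 0.277858,  N(−d₂) = 0.457152
Put price V = K·e^{−rT}·N(−d₂) − S·N(−d₁) = 67.442369 − 48.480720 = 18.961649
Δ = −N(−d₁) = -0.277858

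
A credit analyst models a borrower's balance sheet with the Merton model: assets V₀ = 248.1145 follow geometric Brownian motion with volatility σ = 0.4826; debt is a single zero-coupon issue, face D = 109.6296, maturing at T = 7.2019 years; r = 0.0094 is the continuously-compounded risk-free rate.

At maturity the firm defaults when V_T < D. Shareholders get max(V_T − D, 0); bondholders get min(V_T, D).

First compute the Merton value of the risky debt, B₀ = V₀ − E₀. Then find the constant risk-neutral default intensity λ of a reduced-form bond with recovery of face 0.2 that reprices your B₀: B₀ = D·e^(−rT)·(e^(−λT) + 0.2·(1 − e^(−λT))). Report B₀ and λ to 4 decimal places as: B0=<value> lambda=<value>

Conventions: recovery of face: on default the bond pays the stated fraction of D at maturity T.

Equity is a call on the firm's assets struck at D = 109.6296:
d₁ = [ln(V₀/D) + (r + σ²/2)T] / (σ√T)
   = [ln(248.1145/109.6296) + (0.0094 + 0.5·0.4826²)·7.2019] / (0.4826·√7.2019)
   = [0.816783 + 0.906369] / 1.295123 = 1.330493
d₂ = d₁ − σ√T = 1.330493 − 1.295123 = 0.035371
N(d₁) = 0.908322,  N(d₂) = 0.514108,  e^(−rT) = 0.934543
E₀ = V₀·N(d₁) − D·e^(−rT)·N(d₂)
   = 248.1145·0.908322 − 109.6296·0.934543·0.514108 = 172.695699
B₀ = V₀ − E₀ = 248.1145 − 172.695699 = 75.418801
e^(−λT) = (B₀·e^(rT)/D − 0.2)/(1 − 0.2) = (75.4188·1.070042/109.6296 − 0.2)/0.8 = 0.67015843
λ = −ln(0.67015843)/7.2019 = 0.055574

B0=75.4188 lambda=0.0556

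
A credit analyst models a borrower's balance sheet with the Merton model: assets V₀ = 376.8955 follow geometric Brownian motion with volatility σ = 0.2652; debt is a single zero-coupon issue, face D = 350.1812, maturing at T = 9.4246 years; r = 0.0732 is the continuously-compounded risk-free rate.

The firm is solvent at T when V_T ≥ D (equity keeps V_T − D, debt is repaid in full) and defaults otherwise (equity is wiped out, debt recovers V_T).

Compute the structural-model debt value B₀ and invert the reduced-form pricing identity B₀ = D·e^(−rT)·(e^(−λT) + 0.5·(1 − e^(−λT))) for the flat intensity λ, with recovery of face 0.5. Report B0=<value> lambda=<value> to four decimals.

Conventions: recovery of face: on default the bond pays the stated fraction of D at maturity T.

Apply the equity-as-call identities (strike 350.1812, horizon 9.4246 years):
d₁ = [ln(V₀/D) + (r + σ²/2)T] / (σ√T)
   = [ln(376.8955/350.1812) + (0.0732 + 0.5·0.2652²)·9.4246] / (0.2652·√9.4246)
   = [0.073517 + 1.021302] / 0.814151 = 1.344737
d₂ = d₁ − σ√T = 1.344737 − 0.814151 = 0.530586
N(d₁) = 0.910645,  N(d₂) = 0.702147,  e^(−rT) = 0.501636
E₀ = V₀·N(d₁) − D·e^(−rT)·N(d₂)
   = 376.8955·0.910645 − 350.1812·0.501636·0.702147 = 219.876372
B₀ = V₀ − E₀ = 376.8955 − 219.876372 = 157.019128
e^(−λT) = (B₀·e^(rT)/D − 0.5)/(1 − 0.5) = (157.0191·1.993478/350.1812 − 0.5)/0.5 = 0.78772636
λ = −ln(0.78772636)/9.4246 = 0.025317

B0=157.0191 lambda=0.0253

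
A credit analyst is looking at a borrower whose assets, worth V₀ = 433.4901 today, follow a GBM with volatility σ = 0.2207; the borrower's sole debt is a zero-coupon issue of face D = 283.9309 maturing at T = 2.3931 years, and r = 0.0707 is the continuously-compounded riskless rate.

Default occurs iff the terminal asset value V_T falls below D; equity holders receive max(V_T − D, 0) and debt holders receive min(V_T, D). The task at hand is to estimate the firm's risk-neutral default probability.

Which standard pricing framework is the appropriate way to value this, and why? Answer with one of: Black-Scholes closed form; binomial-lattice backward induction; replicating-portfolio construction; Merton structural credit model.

Key observation: assets follow a GBM and default happens iff V_T < 283.9309; valuing claims on that split (equity as a call, risky debt as the residual) is the structural model's definition.

framework: Merton structural credit model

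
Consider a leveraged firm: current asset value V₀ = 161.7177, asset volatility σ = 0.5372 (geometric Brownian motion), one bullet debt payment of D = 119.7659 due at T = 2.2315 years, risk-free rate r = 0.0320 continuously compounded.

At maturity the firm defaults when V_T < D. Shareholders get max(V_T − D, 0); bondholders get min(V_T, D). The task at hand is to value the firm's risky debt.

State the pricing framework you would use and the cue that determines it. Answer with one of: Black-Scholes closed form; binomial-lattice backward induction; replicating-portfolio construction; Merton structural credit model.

Key observation: with the firm-asset dynamics (V₀ = 161.7177) and a single zero-coupon liability of face 119.7659 given, debt value, spread, and default probability all derive from the option view of the balance sheet.

framework: Merton structural credit model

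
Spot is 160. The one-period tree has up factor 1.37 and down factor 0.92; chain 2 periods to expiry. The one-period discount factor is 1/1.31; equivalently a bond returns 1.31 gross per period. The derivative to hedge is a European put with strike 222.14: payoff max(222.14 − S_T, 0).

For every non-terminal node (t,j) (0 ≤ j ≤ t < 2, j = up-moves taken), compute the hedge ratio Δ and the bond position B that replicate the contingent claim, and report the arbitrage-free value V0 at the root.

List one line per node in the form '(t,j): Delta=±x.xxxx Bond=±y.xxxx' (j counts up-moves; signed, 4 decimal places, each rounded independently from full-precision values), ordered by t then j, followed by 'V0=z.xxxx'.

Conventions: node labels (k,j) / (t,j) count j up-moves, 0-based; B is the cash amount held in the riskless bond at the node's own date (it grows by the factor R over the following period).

Since d<R<u, set p* = (R−d)/(u−d) = 0.8667; price each node as the discounted p*-expectation of its children.
Expiry values: V(2,0)=86.7160, V(2,1)=20.4760, V(2,2)=0.0000
Node (1,0) S=147.2000: V=(p*·20.4760+(1−p*)·86.7160)/1.31=22.3725; Δ=(20.4760−86.7160)/(201.6640−135.4240)=-1.0000; B=V−Δ·S=169.5725
Node (1,1) S=219.2000: V=(p*·0.0000+(1−p*)·20.4760)/1.31=2.0841; Δ=(0.0000−20.4760)/(300.3040−201.6640)=-0.2076; B=V−Δ·S=47.5863
Node (0,0) S=160.0000: V=(p*·2.0841+(1−p*)·22.3725)/1.31=3.6559; Δ=(2.0841−22.3725)/(219.2000−147.2000)=-0.2818; B=V−Δ·S=48.7413
Sanity check at the root: Δ(0,0)·S0 + B(0,0) reproduces V0 = 3.6559.

(0,0): Delta=-0.2818 Bond=48.7413
(1,0): Delta=-1.0000 Bond=169.5725
(1,1): Delta=-0.2076 Bond=47.5863
V0=3.6559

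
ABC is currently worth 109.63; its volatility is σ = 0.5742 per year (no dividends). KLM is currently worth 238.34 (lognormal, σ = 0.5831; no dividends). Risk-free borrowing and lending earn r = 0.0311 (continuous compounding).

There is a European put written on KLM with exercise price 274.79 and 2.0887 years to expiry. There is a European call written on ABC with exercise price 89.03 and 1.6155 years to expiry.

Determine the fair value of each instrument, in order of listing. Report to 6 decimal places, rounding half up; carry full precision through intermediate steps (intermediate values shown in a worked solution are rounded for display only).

[KLM put K=274.79]
σ√T = 0.5831·√2.0887 = 0.842716
d₁ = (ln(S/K) + (r+σ²/2)T) / (σ√T) = (ln(238.34/274.79) + (0.0311+0.5831²/2)·2.0887) / 0.842716 = (-0.142309 + 0.420043) / 0.842716 = 0.329571
d₂ = d₁ − σ√T = 0.329571 − 0.842716 = -0.513145
e^{−rT} = 0.937106
N(−d₁) = 0.370862,  N(−d₂) = 0.696075
price = K·e^{−rT}·N(−d₂) − S·N(−d₁) = 179.244491 − 88.391283 = 90.853208
[ABC call K=89.03]
σ√T = 0.5742·√1.6155 = 0.729822
d₁ = (ln(S/K) + (r+σ²/2)T) / (σ√T) = (ln(109.63/89.03) + (0.0311+0.5742²/2)·1.6155) / 0.729822 = (0.208138 + 0.316562) / 0.729822 = 0.718942
d₂ = d₁ − σ√T = 0.718942 − 0.729822 = -0.010879
e^{−rT} = 0.950999
N(d₁) = 0.763912,  N(d₂) = 0.495660
price = S·N(d₁) − K·e^{−rT}·N(d₂) = 83.747641 − 41.966259 = 41.781382

price(KLM put K=274.79) = 90.853208
price(ABC call K=89.03) = 41.781382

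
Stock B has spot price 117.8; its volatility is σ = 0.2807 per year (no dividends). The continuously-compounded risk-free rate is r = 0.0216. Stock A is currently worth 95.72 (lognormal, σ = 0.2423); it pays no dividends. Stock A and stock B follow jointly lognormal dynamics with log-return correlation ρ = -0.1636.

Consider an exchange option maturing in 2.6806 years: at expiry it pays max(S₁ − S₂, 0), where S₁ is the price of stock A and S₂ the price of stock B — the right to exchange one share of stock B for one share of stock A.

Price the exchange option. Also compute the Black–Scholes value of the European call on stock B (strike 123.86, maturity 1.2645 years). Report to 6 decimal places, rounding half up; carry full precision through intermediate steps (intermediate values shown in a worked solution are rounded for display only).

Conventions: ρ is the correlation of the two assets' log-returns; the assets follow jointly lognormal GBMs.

exchange price = 17.654206
price(stock B call K=123.86) = 13.620763

σ_eff = √(σ₁² + σ₂² − 2ρσ₁σ₂) = √(0.2423² + 0.2807² − 2·-0.1636·0.2423·0.2807) = 0.399695
d₁ = (ln(S₁/S₂) + (q₂ − q₁ + σ_eff²/2)T) / (σ_eff√T) = (ln(95.72/117.8) + (0.0 − 0.0 + 0.079878)·2.6806) / 0.654402 = 0.010024
d₂ = d₁ − σ_eff√T = 0.010024 − 0.654402 = -0.644378
N(d₁) = 0.503999,  N(d₂) = 0.259665
V = S₁·e^{−q₁T}·N(d₁) − S₂·e^{−q₂T}·N(d₂) = 48.242778 − 30.588573 = 17.654206
[vanilla: stock B call K=123.86]
σ√T = 0.2807·√1.2645 = 0.315647
d₁ = (ln(S/K) + (r+σ²/2)T) / (σ√T) = (ln(117.8/123.86) + (0.0216+0.2807²/2)·1.2645) / 0.315647 = (-0.050164 + 0.077130) / 0.315647 = 0.085431
d₂ = d₁ − σ√T = 0.085431 − 0.315647 = -0.230216
e^{−rT} = 0.973056
N(d₁) = 0.534041,  N(d₂) = 0.408962
price = S·N(d₁) − K·e^{−rT}·N(d₂) = 62.909997 − 49.289235 = 13.620763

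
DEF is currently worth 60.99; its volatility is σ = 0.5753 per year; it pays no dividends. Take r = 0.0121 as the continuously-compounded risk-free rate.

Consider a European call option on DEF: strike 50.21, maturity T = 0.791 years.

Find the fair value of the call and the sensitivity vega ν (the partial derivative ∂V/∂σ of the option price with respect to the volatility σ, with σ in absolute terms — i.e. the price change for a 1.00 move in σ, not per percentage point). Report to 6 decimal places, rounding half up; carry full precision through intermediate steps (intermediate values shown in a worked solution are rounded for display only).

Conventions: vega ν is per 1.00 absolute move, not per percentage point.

σ√T = 0.5753·√0.791 = 0.511661
d₁ = (ln(S/K) + (r+σ²/2)T) / (σ√T) = (ln(60.99/50.21) + (0.0121+0.5753²/2)·0.791) / 0.511661 = (0.194496 + 0.140470) / 0.511661 = 0.654662
d₂ = d₁ − σ√T = 0.654662 − 0.511661 = 0.143001
e^{−rT} = 0.990475
N(d₁) = 0.743657,  N(d₂) = 0.556855
Call price V = S·N(d₁) − K·e^{−rT}·N(d₂) = 45.355668 − 27.693378 = 17.662290
φ(d₁) = (1/√(2π))·e^{−d₁²/2} = 0.321992
ν = S·φ(d₁)·√T = 17.465915

price = 17.662290
ν = 17.465915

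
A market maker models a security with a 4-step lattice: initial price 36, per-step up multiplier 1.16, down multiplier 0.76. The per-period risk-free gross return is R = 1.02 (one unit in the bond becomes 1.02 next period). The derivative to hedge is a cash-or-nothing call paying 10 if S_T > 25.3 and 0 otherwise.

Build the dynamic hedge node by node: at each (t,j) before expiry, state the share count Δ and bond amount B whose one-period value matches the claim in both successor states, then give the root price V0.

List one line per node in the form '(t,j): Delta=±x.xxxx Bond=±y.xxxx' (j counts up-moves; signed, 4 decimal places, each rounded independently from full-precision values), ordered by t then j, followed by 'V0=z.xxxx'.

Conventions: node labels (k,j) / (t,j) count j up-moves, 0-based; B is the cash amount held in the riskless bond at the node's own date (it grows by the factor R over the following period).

(0,0): Delta=0.1563 Bond=2.4425
(1,0): Delta=0.3996 Bond=-4.1651
(1,1): Delta=0.0705 Bond=6.0756
(2,0): Delta=0.7662 Bond=-11.8704
(2,1): Delta=0.2703 Bond=-0.1442
(2,2): Delta=0.0000 Bond=9.6117
(3,0): Delta=0.0000 Bond=0.0000
(3,1): Delta=1.0365 Bond=-18.6275
(3,2): Delta=0.0000 Bond=9.8039
(3,3): Delta=0.0000 Bond=9.8039
V0=8.0700

Arbitrage-free pricing uses the up-move probability p* = (R−d)/(u−d) = 0.6500, discounting each step at R = 1.02.
Payoffs at expiry: V(4,0)=0.0000, V(4,1)=0.0000, V(4,2)=10.0000, V(4,3)=10.0000, V(4,4)=10.0000
  t=3,j=0: stock 15.8031 → up 18.3316 (V=0.0000), down 12.0104 (V=0.0000). Price 0.0000; hedge Δ=0.0000, bond B=0.0000.
  t=3,j=1: stock 24.1206 → up 27.9799 (V=10.0000), down 18.3316 (V=0.0000). Price 6.3725; hedge Δ=1.0365, bond B=-18.6275.
  t=3,j=2: stock 36.8156 → up 42.7061 (V=10.0000), down 27.9799 (V=10.0000). Price 9.8039; hedge Δ=0.0000, bond B=9.8039.
  t=3,j=3: stock 56.1923 → up 65.1830 (V=10.0000), down 42.7061 (V=10.0000). Price 9.8039; hedge Δ=0.0000, bond B=9.8039.
  t=2,j=0: stock 20.7936 → up 24.1206 (V=6.3725), down 15.8031 (V=0.0000). Price 4.0609; hedge Δ=0.7662, bond B=-11.8704.
  t=2,j=1: stock 31.7376 → up 36.8156 (V=9.8039), down 24.1206 (V=6.3725). Price 8.4343; hedge Δ=0.2703, bond B=-0.1442.
  t=2,j=2: stock 48.4416 → up 56.1923 (V=9.8039), down 36.8156 (V=9.8039). Price 9.6117; hedge Δ=0.0000, bond B=9.6117.
  t=1,j=0: stock 27.3600 → up 31.7376 (V=8.4343), down 20.7936 (V=4.0609). Price 6.7682; hedge Δ=0.3996, bond B=-4.1651.
  t=1,j=1: stock 41.7600 → up 48.4416 (V=9.6117), down 31.7376 (V=8.4343). Price 9.0192; hedge Δ=0.0705, bond B=6.0756.
  t=0,j=0: stock 36.0000 → up 41.7600 (V=9.0192), down 27.3600 (V=6.7682). Price 8.0700; hedge Δ=0.1563, bond B=2.4425.
Check: Δ(0,0)·S0 + B(0,0) = 8.0700 = V0.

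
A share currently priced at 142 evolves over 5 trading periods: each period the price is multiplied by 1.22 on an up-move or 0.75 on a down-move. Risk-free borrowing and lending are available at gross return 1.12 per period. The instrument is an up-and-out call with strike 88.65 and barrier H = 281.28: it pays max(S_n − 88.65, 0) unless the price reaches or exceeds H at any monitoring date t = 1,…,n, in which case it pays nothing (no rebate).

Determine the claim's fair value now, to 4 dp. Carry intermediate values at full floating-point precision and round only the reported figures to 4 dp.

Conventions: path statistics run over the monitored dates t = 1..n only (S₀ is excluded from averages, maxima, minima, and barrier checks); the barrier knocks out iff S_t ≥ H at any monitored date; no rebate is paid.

Under the martingale measure an up-move has probability p* = 0.7872; value the claim as the probability-weighted average of per-path payoffs, discounted 5 periods at R = 1.12.
Enumerate all 2^5 = 32 price paths (U = up ×1.22, D = down ×0.75); each path with k up-moves has probability p*^k·(1−p*)^(5−k).
DDDDD: M=106.5000, payoff=0.0000, prob=0.000436
UDDDD: M=173.2400, payoff=0.0000, prob=0.001613
DUDDD: M=129.9300, payoff=0.0000, prob=0.001613
UUDDD: M=211.3528, payoff=0.5145, prob=0.005969
DDUDD: M=106.5000, payoff=0.0000, prob=0.001613
UDUDD: M=173.2400, payoff=0.5145, prob=0.005969
DUUDD: M=158.5146, payoff=0.5145, prob=0.005969
UUUDD: M=257.8504, payoff=56.3909, prob=0.022086
DDDUD: M=106.5000, payoff=0.0000, prob=0.001613
UDDUD: M=173.2400, payoff=0.5145, prob=0.005969
DUDUD: M=129.9300, payoff=0.5145, prob=0.005969
UUDUD: M=211.3528, payoff=56.3909, prob=0.022086
DDUUD: M=118.8859, payoff=0.5145, prob=0.005969
UDUUD: M=193.3878, payoff=56.3909, prob=0.022086
DUUUD: M=193.3878, payoff=56.3909, prob=0.022086
UUUUD: M=314.5775, payoff=0.0000, prob=0.081718
DDDDU: M=106.5000, payoff=0.0000, prob=0.001613
UDDDU: M=173.2400, payoff=0.5145, prob=0.005969
DUDDU: M=129.9300, payoff=0.5145, prob=0.005969
UUDDU: M=211.3528, payoff=56.3909, prob=0.022086
DDUDU: M=106.5000, payoff=0.5145, prob=0.005969
UDUDU: M=173.2400, payoff=56.3909, prob=0.022086
DUUDU: M=158.5146, payoff=56.3909, prob=0.022086
UUUDU: M=257.8504, payoff=147.2831, prob=0.081718
DDDUU: M=106.5000, payoff=0.5145, prob=0.005969
UDDUU: M=173.2400, payoff=56.3909, prob=0.022086
DUDUU: M=145.0409, payoff=56.3909, prob=0.022086
UUDUU: M=235.9331, payoff=147.2831, prob=0.081718
DDUUU: M=145.0409, payoff=56.3909, prob=0.022086
UDUUU: M=235.9331, payoff=147.2831, prob=0.081718
DUUUU: M=235.9331, payoff=147.2831, prob=0.081718
UUUUU: M=383.7846, payoff=0.0000, prob=0.302357
Price = Σ prob·payoff / R^5 = 60.627878 / 1.762342 = 34.4019

price = 34.4019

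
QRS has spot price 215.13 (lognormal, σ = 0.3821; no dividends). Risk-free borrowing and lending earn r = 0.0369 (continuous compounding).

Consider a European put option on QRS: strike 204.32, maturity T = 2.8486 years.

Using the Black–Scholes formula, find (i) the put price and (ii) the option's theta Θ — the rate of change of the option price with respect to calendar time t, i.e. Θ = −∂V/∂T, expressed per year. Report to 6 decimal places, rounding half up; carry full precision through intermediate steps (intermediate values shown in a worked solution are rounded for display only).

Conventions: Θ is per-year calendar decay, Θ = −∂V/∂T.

price = 36.288398
Θ = -4.671327

σ√T = 0.3821·√2.8486 = 0.644901
d₁ = (ln(S/K) + (r+σ²/2)T) / (σ√T) = (ln(215.13/204.32) + (0.0369+0.3821²/2)·2.8486) / 0.644901 = (0.051555 + 0.313062) / 0.644901 = 0.565385
d₂ = d₁ − σ√T = 0.565385 − 0.644901 = -0.079516
e^{−rT} = 0.900222
N(−d₁) = 0.285906,  N(−d₂) = 0.531689
Put price V = K·e^{−rT}·N(−d₂) − S·N(−d₁) = 97.795380 − 61.506983 = 36.288398
φ(d₁) = (1/√(2π))·e^{−d₁²/2} = 0.340014
Θ = −S·φ(d₁)·σ/(2√T) + r·K·e^{−rT}·N(−d₂) = −8.279977 + 3.608650 = -4.671327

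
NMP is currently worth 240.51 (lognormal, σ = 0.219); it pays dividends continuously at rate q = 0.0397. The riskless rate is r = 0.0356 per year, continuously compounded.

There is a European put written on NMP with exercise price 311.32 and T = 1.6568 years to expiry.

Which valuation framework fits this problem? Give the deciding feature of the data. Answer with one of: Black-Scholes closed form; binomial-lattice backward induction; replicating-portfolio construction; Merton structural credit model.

Key observation: everything needed for the exact continuous-time valuation of the European put on NMP (strike 311.32) is given, and no feature rules the closed form out.

framework: Black-Scholes closed form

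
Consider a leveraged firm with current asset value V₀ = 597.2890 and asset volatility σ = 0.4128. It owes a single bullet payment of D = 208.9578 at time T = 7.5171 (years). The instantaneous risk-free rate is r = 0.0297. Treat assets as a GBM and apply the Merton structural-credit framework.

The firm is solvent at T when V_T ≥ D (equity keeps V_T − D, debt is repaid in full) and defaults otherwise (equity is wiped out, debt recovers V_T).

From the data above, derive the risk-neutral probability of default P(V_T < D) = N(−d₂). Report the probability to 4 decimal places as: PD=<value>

PD=0.2880

With assets at 597.2890 and a single debt payment of 208.9578 at 7.5171 years:
d₁ = [ln(V₀/D) + (r + σ²/2)T] / (σ√T)
   = [ln(597.2890/208.9578) + (0.0297 + 0.5·0.4128²)·7.5171] / (0.4128·√7.5171)
   = [1.050269 + 0.863729] / 1.131787 = 1.691129
d₂ = d₁ − σ√T = 1.691129 − 1.131787 = 0.559341
risk-neutral PD = N(−d₂) = N(-0.559341) = 0.287964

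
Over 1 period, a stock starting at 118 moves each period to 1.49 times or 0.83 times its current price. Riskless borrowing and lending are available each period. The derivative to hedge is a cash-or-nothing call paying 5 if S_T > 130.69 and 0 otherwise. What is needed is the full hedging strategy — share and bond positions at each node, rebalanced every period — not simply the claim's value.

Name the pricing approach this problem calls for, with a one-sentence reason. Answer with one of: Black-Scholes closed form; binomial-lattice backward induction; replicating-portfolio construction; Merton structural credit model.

Key observation: a price alone would not answer the question — the per-node share/bond construction on the spot-118, 1.49/0.83 tree is required, and only the replicating-portfolio method yields it.

framework: replicating-portfolio construction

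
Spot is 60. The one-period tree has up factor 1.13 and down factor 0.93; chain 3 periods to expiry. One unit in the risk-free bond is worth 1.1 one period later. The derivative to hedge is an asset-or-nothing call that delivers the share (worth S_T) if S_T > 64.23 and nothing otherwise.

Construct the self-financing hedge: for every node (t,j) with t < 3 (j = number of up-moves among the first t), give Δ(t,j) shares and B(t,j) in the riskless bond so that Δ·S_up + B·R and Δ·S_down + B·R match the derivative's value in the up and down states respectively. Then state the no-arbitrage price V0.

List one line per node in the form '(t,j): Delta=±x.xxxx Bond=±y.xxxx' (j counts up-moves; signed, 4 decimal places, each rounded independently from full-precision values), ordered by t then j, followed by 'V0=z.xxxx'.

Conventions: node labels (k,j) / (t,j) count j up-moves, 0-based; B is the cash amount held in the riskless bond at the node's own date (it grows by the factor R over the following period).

Risk-neutral probability p* = (R−d)/(u−d) = (1.1−0.93)/(1.13−0.93) = 0.8500.
Payoffs at expiry: V(3,0)=0.0000, V(3,1)=0.0000, V(3,2)=71.2510, V(3,3)=86.5738
  t=2,j=0: stock 51.8940 → up 58.6402 (V=0.0000), down 48.2614 (V=0.0000). Price 0.0000; hedge Δ=0.0000, bond B=0.0000.
  t=2,j=1: stock 63.0540 → up 71.2510 (V=71.2510), down 58.6402 (V=0.0000). Price 55.0576; hedge Δ=5.6500, bond B=-301.1975.
  t=2,j=2: stock 76.6140 → up 86.5738 (V=86.5738), down 71.2510 (V=71.2510). Price 76.6140; hedge Δ=1.0000, bond B=0.0000.
  t=1,j=0: stock 55.8000 → up 63.0540 (V=55.0576), down 51.8940 (V=0.0000). Price 42.5445; hedge Δ=4.9335, bond B=-232.7435.
  t=1,j=1: stock 67.8000 → up 76.6140 (V=76.6140), down 63.0540 (V=55.0576). Price 66.7096; hedge Δ=1.5897, bond B=-41.0724.
  t=0,j=0: stock 60.0000 → up 67.8000 (V=66.7096), down 55.8000 (V=42.5445). Price 57.3498; hedge Δ=2.0138, bond B=-63.4755.
As a check, the time-0 holding Δ(0,0)·S0 + B(0,0) comes to 57.3498 — exactly V0.

(0,0): Delta=2.0138 Bond=-63.4755
(1,0): Delta=4.9335 Bond=-232.7435
(1,1): Delta=1.5897 Bond=-41.0724
(2,0): Delta=0.0000 Bond=0.0000
(2,1): Delta=5.6500 Bond=-301.1975
(2,2): Delta=1.0000 Bond=0.0000
V0=57.3498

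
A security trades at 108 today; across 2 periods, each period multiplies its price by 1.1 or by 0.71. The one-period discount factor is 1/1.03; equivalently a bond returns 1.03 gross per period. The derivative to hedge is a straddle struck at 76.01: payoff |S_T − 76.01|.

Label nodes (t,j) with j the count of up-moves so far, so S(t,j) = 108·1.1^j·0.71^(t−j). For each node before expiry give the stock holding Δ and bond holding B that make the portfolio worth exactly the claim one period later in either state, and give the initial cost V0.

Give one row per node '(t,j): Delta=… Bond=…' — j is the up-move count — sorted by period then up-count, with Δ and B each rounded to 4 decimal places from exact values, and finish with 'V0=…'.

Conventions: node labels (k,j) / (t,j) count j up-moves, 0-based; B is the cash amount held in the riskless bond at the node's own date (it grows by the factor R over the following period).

(0,0): Delta=0.8215 Bond=-51.0636
(1,0): Delta=-0.4424 Bond=44.3215
(1,1): Delta=1.0000 Bond=-73.7961
V0=37.6631

Risk-neutral probability p* = (R−d)/(u−d) = (1.03−0.71)/(1.1−0.71) = 0.8205.
At maturity the claim pays: V(2,0)=21.5672, V(2,1)=8.3380, V(2,2)=54.6700
  t=1,j=0: stock 76.6800 → up 84.3480 (V=8.3380), down 54.4428 (V=21.5672). Price 10.4005; hedge Δ=-0.4424, bond B=44.3215.
  t=1,j=1: stock 118.8000 → up 130.6800 (V=54.6700), down 84.3480 (V=8.3380). Price 45.0039; hedge Δ=1.0000, bond B=-73.7961.
  t=0,j=0: stock 108.0000 → up 118.8000 (V=45.0039), down 76.6800 (V=10.4005). Price 37.6631; hedge Δ=0.8215, bond B=-51.0636.
Check: Δ(0,0)·S0 + B(0,0) = 37.6631 = V0.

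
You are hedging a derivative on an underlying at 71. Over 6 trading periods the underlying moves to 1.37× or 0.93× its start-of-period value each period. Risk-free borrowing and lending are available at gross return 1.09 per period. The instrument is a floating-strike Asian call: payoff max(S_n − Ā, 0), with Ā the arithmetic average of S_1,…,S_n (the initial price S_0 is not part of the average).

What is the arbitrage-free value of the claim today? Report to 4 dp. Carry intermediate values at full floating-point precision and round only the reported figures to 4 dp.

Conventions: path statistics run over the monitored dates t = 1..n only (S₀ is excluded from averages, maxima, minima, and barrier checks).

price = 14.3924

Set p* = 0.3636 (from d < R < u); the path-dependent value is the discounted p*-expectation over all price paths.
Enumerate all 2^6 = 64 price paths (U = up ×1.37, D = down ×0.93); each path with k up-moves has probability p*^k·(1−p*)^(6−k).
DDDDDD: Ā=55.4982, payoff=0.0000, prob=0.066410
UDDDDD: Ā=81.7554, payoff=0.0000, prob=0.037948
DUDDDD: Ā=76.5487, payoff=0.0000, prob=0.037948
UUDDDD: Ā=112.7653, payoff=0.0000, prob=0.021685
DDUDDD: Ā=71.7065, payoff=0.0000, prob=0.037948
UDUDDD: Ā=105.6322, payoff=0.0000, prob=0.021685
DUUDDD: Ā=100.4255, payoff=0.0000, prob=0.021685
UUUDDD: Ā=147.9387, payoff=0.0000, prob=0.012391
DDDUDD: Ā=67.2033, payoff=0.4663, prob=0.037948
UDDUDD: Ā=98.9984, payoff=0.6870, prob=0.021685
DUDUDD: Ā=93.7917, payoff=5.8936, prob=0.021685
UUDUDD: Ā=138.1663, payoff=8.6820, prob=0.012391
DDUUDD: Ā=88.9495, payoff=10.7358, prob=0.021685
UDUUDD: Ā=131.0332, payoff=15.8151, prob=0.012391
DUUUDD: Ā=125.8265, payoff=21.0218, prob=0.012391
UUUUDD: Ā=185.3573, payoff=30.9676, prob=0.007081
DDDDUD: Ā=63.0153, payoff=4.6543, prob=0.037948
UDDDUD: Ā=92.8289, payoff=6.8564, prob=0.021685
DUDDUD: Ā=87.6223, payoff=12.0631, prob=0.021685
UUDDUD: Ā=129.0780, payoff=17.7703, prob=0.012391
DDUDUD: Ā=82.7801, payoff=16.9053, prob=0.021685
UDUDUD: Ā=121.9448, payoff=24.9035, prob=0.012391
DUUDUD: Ā=116.7382, payoff=30.1101, prob=0.012391
UUUDUD: Ā=171.9691, payoff=44.3558, prob=0.007081
DDDUUD: Ā=78.2768, payoff=21.4085, prob=0.021685
UDDUUD: Ā=115.3110, payoff=31.5373, prob=0.012391
DUDUUD: Ā=110.1043, payoff=36.7439, prob=0.012391
UUDUUD: Ā=162.1967, payoff=54.1282, prob=0.007081
DDUUUD: Ā=105.2621, payoff=41.5861, prob=0.012391
UDUUUD: Ā=155.0636, payoff=61.2613, prob=0.007081
DUUUUD: Ā=149.8569, payoff=66.4680, prob=0.007081
UUUUUD: Ā=220.7570, payoff=97.9152, prob=0.004046
DDDDDU: Ā=59.1204, payoff=8.5492, prob=0.037948
UDDDDU: Ā=87.0913, payoff=12.5940, prob=0.021685
DUDDDU: Ā=81.8847, payoff=17.8007, prob=0.021685
UUDDDU: Ā=120.6258, payoff=26.2225, prob=0.012391
DDUDDU: Ā=77.0425, payoff=22.6429, prob=0.021685
UDUDDU: Ā=113.4927, payoff=33.3556, prob=0.012391
DUUDDU: Ā=108.2860, payoff=38.5623, prob=0.012391
UUUDDU: Ā=159.5181, payoff=56.8068, prob=0.007081
DDDUDU: Ā=72.5392, payoff=27.1461, prob=0.021685
UDDUDU: Ā=106.8589, payoff=39.9894, prob=0.012391
DUDUDU: Ā=101.6522, payoff=45.1961, prob=0.012391
UUDUDU: Ā=149.7457, payoff=66.5792, prob=0.007081
DDUUDU: Ā=96.8100, payoff=50.0383, prob=0.012391
UDUUDU: Ā=142.6126, payoff=73.7123, prob=0.007081
DUUUDU: Ā=137.4059, payoff=78.9190, prob=0.007081
UUUUDU: Ā=202.4152, payoff=116.2570, prob=0.004046
DDDDUU: Ā=68.3512, payoff=31.3341, prob=0.021685
UDDDUU: Ā=100.6894, payoff=46.1589, prob=0.012391
DUDDUU: Ā=95.4828, payoff=51.3655, prob=0.012391
UUDDUU: Ā=140.6574, payoff=75.6675, prob=0.007081
DDUDUU: Ā=90.6406, payoff=56.2077, prob=0.012391
UDUDUU: Ā=133.5243, payoff=82.8006, prob=0.007081
DUUDUU: Ā=128.3176, payoff=88.0073, prob=0.007081
UUUDUU: Ā=189.0270, payoff=129.6452, prob=0.004046
DDDUUU: Ā=86.1373, payoff=60.7110, prob=0.012391
UDDUUU: Ā=126.8904, payoff=89.4345, prob=0.007081
DUDUUU: Ā=121.6838, payoff=94.6411, prob=0.007081
UUDUUU: Ā=179.2546, payoff=139.4176, prob=0.004046
DDUUUU: Ā=116.8416, payoff=99.4833, prob=0.007081
UDUUUU: Ā=172.1215, payoff=146.5507, prob=0.004046
DUUUUU: Ā=166.9148, payoff=151.7574, prob=0.004046
UUUUUU: Ā=245.8853, payoff=223.5565, prob=0.002312
Price = Σ prob·payoff / R^6 = 24.137467 / 1.677100 = 14.3924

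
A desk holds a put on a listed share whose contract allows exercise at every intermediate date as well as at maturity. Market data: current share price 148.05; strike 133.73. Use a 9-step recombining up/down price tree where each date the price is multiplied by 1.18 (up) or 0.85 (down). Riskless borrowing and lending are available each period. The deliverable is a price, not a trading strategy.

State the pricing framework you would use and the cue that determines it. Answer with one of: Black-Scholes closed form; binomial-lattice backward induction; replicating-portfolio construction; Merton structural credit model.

framework: binomial-lattice backward induction

Key observation: an American put (K = 133.73, S₀ = 148.05) on a 9-date tree has no closed form — the optimal stopping decision is embedded and must be resolved recursively from expiry.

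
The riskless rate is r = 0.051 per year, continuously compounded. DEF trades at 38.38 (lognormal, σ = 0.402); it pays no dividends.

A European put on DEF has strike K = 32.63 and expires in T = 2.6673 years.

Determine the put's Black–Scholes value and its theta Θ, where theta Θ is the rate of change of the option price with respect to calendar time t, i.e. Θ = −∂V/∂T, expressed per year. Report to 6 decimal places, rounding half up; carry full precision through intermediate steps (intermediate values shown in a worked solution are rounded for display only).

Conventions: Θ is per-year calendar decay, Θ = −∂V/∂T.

σ√T = 0.402·√2.6673 = 0.656541
d₁ = (ln(S/K) + (r+σ²/2)T) / (σ√T) = (ln(38.38/32.63) + (0.051+0.402²/2)·2.6673) / 0.656541 = (0.162304 + 0.351555) / 0.656541 = 0.782677
d₂ = d₁ − σ√T = 0.782677 − 0.656541 = 0.126136
e^{−rT} = 0.872814
N(−d₁) = 0.216908,  N(−d₂) = 0.449812
Put price V = K·e^{−rT}·N(−d₂) − S·N(−d₁) = 12.810620 − 8.324942 = 4.485678
φ(d₁) = (1/√(2π))·e^{−d₁²/2} = 0.293690
Θ = −S·φ(d₁)·σ/(2√T) + r·K·e^{−rT}·N(−d₂) = −1.387249 + 0.653342 = -0.733907

price = 4.485678
Θ = -0.733907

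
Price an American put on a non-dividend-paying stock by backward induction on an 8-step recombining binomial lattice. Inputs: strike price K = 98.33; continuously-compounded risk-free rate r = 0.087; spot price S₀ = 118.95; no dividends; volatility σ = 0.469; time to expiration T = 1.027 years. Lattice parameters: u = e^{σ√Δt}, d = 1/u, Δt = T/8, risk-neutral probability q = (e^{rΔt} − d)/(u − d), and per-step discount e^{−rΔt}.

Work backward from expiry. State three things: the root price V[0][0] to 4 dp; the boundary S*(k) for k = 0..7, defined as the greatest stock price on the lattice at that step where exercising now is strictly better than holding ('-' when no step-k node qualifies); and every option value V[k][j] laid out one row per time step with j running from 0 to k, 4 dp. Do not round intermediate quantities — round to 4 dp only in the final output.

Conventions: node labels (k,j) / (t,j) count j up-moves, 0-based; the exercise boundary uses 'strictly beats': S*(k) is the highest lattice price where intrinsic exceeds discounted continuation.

params: Δt=0.12837 u=1.18298 d=0.84532 q=0.49135 e^(-rΔt)=0.98889
t_8 payoffs: 67.3178 54.9299 37.5936 13.3324 0.0000 0.0000 0.0000 0.0000 0.0000
t_7: node(7,0) S=36.6870 payoff=61.6430 vs cont=60.5509 → 61.6430 [stop]  node(7,1) S=51.3417 payoff=46.9883 vs cont=45.8962 → 46.9883 [stop]  node(7,2) S=71.8502 payoff=26.4798 vs cont=25.3877 → 26.4798 [stop]  node(7,3) S=100.5508 payoff=0.0000 vs cont=6.7062 → 6.7062 [wait]  node(7,4) S=140.7160 payoff=0.0000 vs cont=0.0000 → 0.0000 [wait]  node(7,5) S=196.9251 payoff=0.0000 vs cont=0.0000 → 0.0000 [wait]  node(7,6) S=275.5872 payoff=0.0000 vs cont=0.0000 → 0.0000 [wait]  node(7,7) S=385.6709 payoff=0.0000 vs cont=0.0000 → 0.0000 [wait]  ⇒ S*(7)=71.8502
t_6: node(6,0) S=43.4001 payoff=54.9299 vs cont=53.8378 → 54.9299 [stop]  node(6,1) S=60.7364 payoff=37.5936 vs cont=36.5015 → 37.5936 [stop]  node(6,2) S=84.9976 payoff=13.3324 vs cont=16.5779 → 16.5779 [wait]  node(6,3) S=118.9500 payoff=0.0000 vs cont=3.3732 → 3.3732 [wait]  node(6,4) S=166.4647 payoff=0.0000 vs cont=0.0000 → 0.0000 [wait]  node(6,5) S=232.9593 payoff=0.0000 vs cont=0.0000 → 0.0000 [wait]  node(6,6) S=326.0153 payoff=0.0000 vs cont=0.0000 → 0.0000 [wait]  ⇒ S*(6)=60.7364
t_5: node(5,0) S=51.3417 payoff=46.9883 vs cont=45.8962 → 46.9883 [stop]  node(5,1) S=71.8502 payoff=26.4798 vs cont=26.9647 → 26.9647 [wait]  node(5,2) S=100.5508 payoff=0.0000 vs cont=9.9777 → 9.9777 [wait]  node(5,3) S=140.7160 payoff=0.0000 vs cont=1.6967 → 1.6967 [wait]  node(5,4) S=196.9251 payoff=0.0000 vs cont=0.0000 → 0.0000 [wait]  node(5,5) S=275.5872 payoff=0.0000 vs cont=0.0000 → 0.0000 [wait]  ⇒ S*(5)=51.3417
t_4: node(4,0) S=60.7364 payoff=37.5936 vs cont=36.7371 → 37.5936 [stop]  node(4,1) S=84.9976 payoff=13.3324 vs cont=18.4114 → 18.4114 [wait]  node(4,2) S=118.9500 payoff=0.0000 vs cont=5.8432 → 5.8432 [wait]  node(4,3) S=166.4647 payoff=0.0000 vs cont=0.8535 → 0.8535 [wait]  node(4,4) S=232.9593 payoff=0.0000 vs cont=0.0000 → 0.0000 [wait]  ⇒ S*(4)=60.7364
t_3: node(3,0) S=71.8502 payoff=26.4798 vs cont=27.8556 → 27.8556 [wait]  node(3,1) S=100.5508 payoff=0.0000 vs cont=12.1001 → 12.1001 [wait]  node(3,2) S=140.7160 payoff=0.0000 vs cont=3.3538 → 3.3538 [wait]  node(3,3) S=196.9251 payoff=0.0000 vs cont=0.4293 → 0.4293 [wait]  ⇒ S*(3)=-
t_2: node(2,0) S=84.9976 payoff=13.3324 vs cont=19.8907 → 19.8907 [wait]  node(2,1) S=118.9500 payoff=0.0000 vs cont=7.7160 → 7.7160 [wait]  node(2,2) S=166.4647 payoff=0.0000 vs cont=1.8956 → 1.8956 [wait]  ⇒ S*(2)=-
t_1: node(1,0) S=100.5508 payoff=0.0000 vs cont=13.7542 → 13.7542 [wait]  node(1,1) S=140.7160 payoff=0.0000 vs cont=4.8022 → 4.8022 [wait]  ⇒ S*(1)=-
t_0: node(0,0) S=118.9500 payoff=0.0000 vs cont=9.2517 → 9.2517 [wait]  ⇒ S*(0)=-

price = 9.2517
boundary = - - - - 60.7364 51.3417 60.7364 71.8502
tree:
9.2517
13.7542 4.8022
19.8907 7.7160 1.8956
27.8556 12.1001 3.3538 0.4293
37.5936 18.4114 5.8432 0.8535 0.0000
46.9883 26.9647 9.9777 1.6967 0.0000 0.0000
54.9299 37.5936 16.5779 3.3732 0.0000 0.0000 0.0000
61.6430 46.9883 26.4798 6.7062 0.0000 0.0000 0.0000 0.0000
67.3178 54.9299 37.5936 13.3324 0.0000 0.0000 0.0000 0.0000 0.0000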